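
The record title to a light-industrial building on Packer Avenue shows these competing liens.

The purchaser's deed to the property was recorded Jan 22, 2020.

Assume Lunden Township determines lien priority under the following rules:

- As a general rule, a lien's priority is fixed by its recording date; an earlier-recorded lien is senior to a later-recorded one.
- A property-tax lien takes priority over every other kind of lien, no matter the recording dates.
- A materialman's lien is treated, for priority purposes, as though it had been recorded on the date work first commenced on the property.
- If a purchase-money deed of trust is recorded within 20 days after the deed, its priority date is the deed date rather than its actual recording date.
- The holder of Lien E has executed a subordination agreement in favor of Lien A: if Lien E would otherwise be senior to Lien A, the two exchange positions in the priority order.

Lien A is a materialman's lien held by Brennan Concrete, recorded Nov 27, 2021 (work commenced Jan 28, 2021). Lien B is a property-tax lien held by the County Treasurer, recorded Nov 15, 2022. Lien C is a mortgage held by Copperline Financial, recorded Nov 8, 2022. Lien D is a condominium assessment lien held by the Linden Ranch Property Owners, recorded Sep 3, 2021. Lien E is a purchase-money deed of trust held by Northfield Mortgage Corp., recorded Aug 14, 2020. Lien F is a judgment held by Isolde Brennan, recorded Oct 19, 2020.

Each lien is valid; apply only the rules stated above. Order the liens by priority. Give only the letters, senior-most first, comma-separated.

Adjusting effective dates: A's effective date is Jan 28, 2021, when work began; E was recorded 205 days after the deed, outside the 20-day window, so it keeps its recording date.
B, as a property-tax lien, has superpriority and ranks first.
Among the remaining liens, by effective date: E (Aug 14, 2020), F (Oct 19, 2020), A (Jan 28, 2021), D (Sep 3, 2021), C (Nov 8, 2022).
Because E would otherwise rank above A, the subordination swaps them.

B, A, F, E, D, C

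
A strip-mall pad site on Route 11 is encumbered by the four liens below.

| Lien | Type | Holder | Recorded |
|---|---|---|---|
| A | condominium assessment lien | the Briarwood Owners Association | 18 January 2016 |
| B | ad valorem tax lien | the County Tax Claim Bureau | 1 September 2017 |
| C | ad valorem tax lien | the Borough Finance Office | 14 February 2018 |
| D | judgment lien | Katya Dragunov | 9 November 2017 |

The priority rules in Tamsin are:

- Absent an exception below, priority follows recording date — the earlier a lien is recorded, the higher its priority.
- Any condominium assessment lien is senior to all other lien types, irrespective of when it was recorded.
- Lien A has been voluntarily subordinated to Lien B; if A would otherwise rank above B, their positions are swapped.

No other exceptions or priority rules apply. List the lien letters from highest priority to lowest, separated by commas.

B, A, D, C

A is a condominium assessment lien and takes priority over every other lien.
Ordering the rest by effective date: B (1 September 2017), D (9 November 2017), C (14 February 2018).
A would otherwise be senior to B, so under the subordination agreement A and B exchange positions.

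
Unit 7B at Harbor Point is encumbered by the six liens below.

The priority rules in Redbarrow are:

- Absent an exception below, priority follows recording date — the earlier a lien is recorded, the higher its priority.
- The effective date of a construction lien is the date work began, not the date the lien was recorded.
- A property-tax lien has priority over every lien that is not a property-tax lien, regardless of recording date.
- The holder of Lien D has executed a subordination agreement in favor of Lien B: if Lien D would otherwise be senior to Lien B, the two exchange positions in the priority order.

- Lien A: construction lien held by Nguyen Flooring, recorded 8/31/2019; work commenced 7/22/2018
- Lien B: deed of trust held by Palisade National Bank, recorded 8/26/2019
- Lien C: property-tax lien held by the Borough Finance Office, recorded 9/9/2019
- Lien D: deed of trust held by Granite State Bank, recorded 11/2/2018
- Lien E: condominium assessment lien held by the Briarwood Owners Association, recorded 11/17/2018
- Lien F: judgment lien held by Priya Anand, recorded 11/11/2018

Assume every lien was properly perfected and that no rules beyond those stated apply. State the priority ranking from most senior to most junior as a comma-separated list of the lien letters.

C, A, B, F, E, D

Adjusting effective dates: A is treated as recorded 7/22/2018, the work-commencement date.
C is a property-tax lien and takes priority over every other lien.
Remaining liens by effective date: A (7/22/2018), D (11/2/2018), F (11/11/2018), E (11/17/2018), B (8/26/2019).
D is senior to B before the subordination, so the two trade places.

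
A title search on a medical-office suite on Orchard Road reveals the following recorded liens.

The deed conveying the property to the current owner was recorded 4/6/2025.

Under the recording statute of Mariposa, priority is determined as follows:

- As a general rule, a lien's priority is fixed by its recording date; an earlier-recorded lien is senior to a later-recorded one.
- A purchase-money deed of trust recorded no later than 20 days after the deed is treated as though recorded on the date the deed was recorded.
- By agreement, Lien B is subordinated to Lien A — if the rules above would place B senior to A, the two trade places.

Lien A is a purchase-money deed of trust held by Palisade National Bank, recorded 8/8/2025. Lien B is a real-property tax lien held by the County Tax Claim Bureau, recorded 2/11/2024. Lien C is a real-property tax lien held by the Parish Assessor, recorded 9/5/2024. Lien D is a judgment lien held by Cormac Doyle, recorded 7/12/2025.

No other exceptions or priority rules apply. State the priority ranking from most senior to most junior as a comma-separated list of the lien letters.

Effective dates: A was recorded 124 days after the deed, outside the 20-day window, so it keeps its recording date.
By effective date, earliest first: B (2/11/2024), C (9/5/2024), D (7/12/2025), A (8/8/2025).
B is senior to A before the subordination, so the two trade places.

A, C, D, B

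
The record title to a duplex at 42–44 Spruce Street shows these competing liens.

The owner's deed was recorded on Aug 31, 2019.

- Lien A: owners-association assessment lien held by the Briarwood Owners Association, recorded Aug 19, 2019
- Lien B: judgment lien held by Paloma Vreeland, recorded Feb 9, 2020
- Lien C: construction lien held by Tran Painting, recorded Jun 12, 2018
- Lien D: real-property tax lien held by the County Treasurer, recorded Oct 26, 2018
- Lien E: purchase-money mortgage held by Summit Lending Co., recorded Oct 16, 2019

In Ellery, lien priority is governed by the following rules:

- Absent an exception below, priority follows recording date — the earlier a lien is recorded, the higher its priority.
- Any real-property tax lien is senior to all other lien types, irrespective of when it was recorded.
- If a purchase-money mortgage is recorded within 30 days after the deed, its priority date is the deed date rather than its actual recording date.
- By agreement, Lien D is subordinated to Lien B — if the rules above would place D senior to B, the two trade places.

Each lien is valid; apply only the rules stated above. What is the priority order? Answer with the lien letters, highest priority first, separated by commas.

Effective dates after the stated exceptions: E was recorded 46 days after the deed, outside the 30-day window, so it keeps its recording date.
D is a real-property tax lien and takes priority over every other lien.
Among the remaining liens, by effective date: C (Jun 12, 2018), A (Aug 19, 2019), E (Oct 16, 2019), B (Feb 9, 2020).
D is senior to B before the subordination, so the two trade places.

B, C, A, E, D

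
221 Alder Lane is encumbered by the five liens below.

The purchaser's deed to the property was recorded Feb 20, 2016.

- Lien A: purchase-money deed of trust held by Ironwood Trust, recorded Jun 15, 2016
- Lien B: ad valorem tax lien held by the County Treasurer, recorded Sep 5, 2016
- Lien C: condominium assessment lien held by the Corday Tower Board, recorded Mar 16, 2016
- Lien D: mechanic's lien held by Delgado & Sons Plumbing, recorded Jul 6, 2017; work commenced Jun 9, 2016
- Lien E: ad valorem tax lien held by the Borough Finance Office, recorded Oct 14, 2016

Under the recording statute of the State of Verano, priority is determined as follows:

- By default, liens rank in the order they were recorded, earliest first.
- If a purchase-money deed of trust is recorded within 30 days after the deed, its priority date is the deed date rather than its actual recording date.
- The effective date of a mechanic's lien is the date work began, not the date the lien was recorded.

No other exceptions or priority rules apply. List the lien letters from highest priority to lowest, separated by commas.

C, D, A, B, E

First, effective dates: A missed the 30-day window (116 days after the deed), so its recording date stands; D is treated as recorded Jun 9, 2016, the work-commencement date.
By effective date, earliest first: C (Mar 16, 2016), D (Jun 9, 2016), A (Jun 15, 2016), B (Sep 5, 2016), E (Oct 14, 2016).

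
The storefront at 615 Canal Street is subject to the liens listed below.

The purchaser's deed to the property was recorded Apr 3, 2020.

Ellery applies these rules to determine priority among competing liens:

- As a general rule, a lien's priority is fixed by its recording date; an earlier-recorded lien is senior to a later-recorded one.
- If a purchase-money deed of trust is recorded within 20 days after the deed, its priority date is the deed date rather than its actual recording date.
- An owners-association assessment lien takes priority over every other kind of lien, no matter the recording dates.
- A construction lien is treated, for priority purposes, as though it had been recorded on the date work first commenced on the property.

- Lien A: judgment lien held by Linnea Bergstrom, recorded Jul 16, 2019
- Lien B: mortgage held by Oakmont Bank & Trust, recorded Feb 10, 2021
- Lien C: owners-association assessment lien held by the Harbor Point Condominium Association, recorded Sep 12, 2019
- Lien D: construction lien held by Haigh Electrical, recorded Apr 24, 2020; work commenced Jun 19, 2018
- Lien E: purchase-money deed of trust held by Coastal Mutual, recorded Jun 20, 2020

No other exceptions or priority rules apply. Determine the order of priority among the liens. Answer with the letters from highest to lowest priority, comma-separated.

Adjusting effective dates: D is treated as recorded Jun 19, 2018, the work-commencement date; E was recorded 78 days after the deed, outside the 20-day window, so it keeps its recording date.
C is an owners-association assessment lien, so it outranks all other liens regardless of date.
Ordering the rest by effective date: D (Jun 19, 2018), A (Jul 16, 2019), E (Jun 20, 2020), B (Feb 10, 2021).

C, D, A, E, B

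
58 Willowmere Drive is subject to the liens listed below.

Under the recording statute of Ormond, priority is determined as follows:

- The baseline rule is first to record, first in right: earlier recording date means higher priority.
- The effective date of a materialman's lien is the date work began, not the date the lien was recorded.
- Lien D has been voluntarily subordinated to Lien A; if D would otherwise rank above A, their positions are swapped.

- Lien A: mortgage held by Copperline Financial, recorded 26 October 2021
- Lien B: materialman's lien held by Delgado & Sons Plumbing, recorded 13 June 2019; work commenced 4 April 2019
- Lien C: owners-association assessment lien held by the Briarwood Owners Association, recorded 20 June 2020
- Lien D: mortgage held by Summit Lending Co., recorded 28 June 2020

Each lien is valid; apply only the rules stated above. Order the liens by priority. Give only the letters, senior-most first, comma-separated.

B, C, A, D

Effective dates: B relates back to 4 April 2019 (work commenced).
By effective date, earliest first: B (4 April 2019), C (20 June 2020), D (28 June 2020), A (26 October 2021).
Because D would otherwise rank above A, the subordination swaps them.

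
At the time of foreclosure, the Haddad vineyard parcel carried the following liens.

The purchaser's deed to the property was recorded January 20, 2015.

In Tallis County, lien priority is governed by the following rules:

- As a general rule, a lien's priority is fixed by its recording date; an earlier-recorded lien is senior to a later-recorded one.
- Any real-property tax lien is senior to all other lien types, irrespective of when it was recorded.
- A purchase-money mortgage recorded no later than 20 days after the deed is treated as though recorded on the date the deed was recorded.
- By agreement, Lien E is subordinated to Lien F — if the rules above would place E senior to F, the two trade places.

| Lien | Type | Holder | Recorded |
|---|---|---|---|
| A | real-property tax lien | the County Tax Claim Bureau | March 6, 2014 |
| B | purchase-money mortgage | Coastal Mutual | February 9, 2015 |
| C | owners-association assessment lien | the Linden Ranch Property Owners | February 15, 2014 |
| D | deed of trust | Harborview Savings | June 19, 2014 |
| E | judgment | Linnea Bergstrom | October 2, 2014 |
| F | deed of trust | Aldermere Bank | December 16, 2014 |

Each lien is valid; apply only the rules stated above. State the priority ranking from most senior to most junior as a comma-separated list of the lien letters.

Effective dates after the stated exceptions: B's effective date is the deed date, January 20, 2015.
As a real-property tax lien, A is senior to every other lien.
Among the remaining liens, by effective date: C (February 15, 2014), D (June 19, 2014), E (October 2, 2014), F (December 16, 2014), B (January 20, 2015).
E would otherwise be senior to F, so under the subordination agreement E and F exchange positions.

A, C, D, F, E, B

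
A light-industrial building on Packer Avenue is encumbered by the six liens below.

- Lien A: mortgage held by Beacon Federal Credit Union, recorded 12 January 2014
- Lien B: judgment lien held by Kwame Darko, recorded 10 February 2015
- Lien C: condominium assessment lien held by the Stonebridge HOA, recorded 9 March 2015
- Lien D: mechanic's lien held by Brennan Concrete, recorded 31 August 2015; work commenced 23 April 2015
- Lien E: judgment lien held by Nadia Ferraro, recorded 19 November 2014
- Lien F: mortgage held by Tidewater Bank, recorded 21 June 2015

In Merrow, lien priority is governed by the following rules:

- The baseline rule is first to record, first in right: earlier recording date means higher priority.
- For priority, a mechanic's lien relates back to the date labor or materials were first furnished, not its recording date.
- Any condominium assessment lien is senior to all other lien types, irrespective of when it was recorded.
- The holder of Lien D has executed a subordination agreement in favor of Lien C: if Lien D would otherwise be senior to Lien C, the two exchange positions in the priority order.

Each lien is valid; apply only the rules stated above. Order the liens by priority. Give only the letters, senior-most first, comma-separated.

C, A, E, B, D, F

Effective dates: D is treated as recorded 23 April 2015, the work-commencement date.
As a condominium assessment lien, C is senior to every other lien.
The other liens, earliest effective date first: A (12 January 2014), E (19 November 2014), B (10 February 2015), D (23 April 2015), F (21 June 2015).
D is already junior to C, so the subordination agreement changes nothing.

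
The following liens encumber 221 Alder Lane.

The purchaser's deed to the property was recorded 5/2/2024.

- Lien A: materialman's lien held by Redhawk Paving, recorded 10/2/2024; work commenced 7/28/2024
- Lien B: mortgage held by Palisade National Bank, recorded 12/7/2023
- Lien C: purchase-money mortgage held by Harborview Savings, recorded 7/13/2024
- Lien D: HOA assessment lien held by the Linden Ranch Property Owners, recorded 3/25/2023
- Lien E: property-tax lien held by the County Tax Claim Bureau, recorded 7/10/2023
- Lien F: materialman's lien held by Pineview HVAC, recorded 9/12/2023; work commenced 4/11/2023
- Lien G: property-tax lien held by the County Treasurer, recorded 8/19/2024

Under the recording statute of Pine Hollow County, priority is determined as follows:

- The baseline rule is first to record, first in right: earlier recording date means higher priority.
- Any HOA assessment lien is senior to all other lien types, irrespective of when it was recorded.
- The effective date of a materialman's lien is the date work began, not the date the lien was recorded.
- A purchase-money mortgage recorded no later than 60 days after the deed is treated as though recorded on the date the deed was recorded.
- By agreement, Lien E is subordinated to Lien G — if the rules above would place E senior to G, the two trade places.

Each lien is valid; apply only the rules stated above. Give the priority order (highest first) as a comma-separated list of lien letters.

D, F, G, B, C, A, E

First, effective dates: A's effective date is 7/28/2024, when work began; C missed the 60-day window (72 days after the deed), so its recording date stands; F relates back to 4/11/2023 (work commenced).
As an HOA assessment lien, D is senior to every other lien.
Ordering the rest by effective date: F (4/11/2023), E (7/10/2023), B (12/7/2023), C (7/13/2024), A (7/28/2024), G (8/19/2024).
E would otherwise be senior to G, so under the subordination agreement E and G exchange positions.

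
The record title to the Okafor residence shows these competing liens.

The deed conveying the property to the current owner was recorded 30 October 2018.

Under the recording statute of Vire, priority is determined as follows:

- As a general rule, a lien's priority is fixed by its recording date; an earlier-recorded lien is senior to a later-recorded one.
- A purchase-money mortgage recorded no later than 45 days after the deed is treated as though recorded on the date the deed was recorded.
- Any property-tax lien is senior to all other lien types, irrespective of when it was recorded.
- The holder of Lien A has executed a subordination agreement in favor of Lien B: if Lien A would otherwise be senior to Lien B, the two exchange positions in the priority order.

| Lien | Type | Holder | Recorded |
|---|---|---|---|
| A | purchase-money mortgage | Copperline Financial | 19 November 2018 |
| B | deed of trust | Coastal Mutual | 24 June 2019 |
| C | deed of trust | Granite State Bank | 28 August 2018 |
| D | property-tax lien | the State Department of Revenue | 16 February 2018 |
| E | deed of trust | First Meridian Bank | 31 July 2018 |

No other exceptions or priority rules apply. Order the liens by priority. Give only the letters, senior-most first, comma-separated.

D, E, C, B, A

Effective dates after the stated exceptions: A's effective date is the deed date, 30 October 2018.
As a property-tax lien, D is senior to every other lien.
Remaining liens by effective date: E (31 July 2018), C (28 August 2018), A (30 October 2018), B (24 June 2019).
Because A would otherwise rank above B, the subordination swaps them.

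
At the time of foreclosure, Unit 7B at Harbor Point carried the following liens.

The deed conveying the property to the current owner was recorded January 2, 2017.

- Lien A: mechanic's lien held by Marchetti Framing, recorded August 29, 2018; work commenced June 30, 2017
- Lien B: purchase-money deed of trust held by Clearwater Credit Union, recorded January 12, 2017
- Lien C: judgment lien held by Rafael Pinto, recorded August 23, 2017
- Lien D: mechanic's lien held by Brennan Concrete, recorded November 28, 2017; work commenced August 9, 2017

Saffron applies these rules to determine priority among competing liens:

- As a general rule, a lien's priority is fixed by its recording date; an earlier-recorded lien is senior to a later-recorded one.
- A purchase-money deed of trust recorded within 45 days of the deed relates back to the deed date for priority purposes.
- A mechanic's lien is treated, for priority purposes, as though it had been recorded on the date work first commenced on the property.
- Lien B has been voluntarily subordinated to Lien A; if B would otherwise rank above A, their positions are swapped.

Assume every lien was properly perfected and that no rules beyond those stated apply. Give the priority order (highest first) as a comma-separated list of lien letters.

A, B, D, C

Effective dates: A relates back to June 30, 2017 (work commenced); B relates back to the deed date January 2, 2017; D's effective date is August 9, 2017, when work began.
By effective date, earliest first: B (January 2, 2017), A (June 30, 2017), D (August 9, 2017), C (August 23, 2017).
B is senior to A before the subordination, so the two trade places.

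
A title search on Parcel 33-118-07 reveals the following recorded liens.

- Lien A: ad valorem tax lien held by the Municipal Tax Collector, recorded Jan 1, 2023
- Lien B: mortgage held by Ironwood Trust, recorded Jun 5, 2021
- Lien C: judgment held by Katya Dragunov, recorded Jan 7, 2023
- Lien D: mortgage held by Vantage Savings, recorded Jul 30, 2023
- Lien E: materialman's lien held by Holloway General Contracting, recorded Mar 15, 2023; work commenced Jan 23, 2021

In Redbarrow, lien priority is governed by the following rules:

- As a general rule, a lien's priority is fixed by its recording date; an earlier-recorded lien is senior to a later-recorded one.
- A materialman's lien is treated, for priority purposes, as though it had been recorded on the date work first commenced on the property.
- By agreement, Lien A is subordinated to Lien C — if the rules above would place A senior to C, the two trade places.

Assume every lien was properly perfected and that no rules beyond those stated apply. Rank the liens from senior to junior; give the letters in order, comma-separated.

E, B, C, A, D

Effective dates after the stated exceptions: E relates back to Jan 23, 2021 (work commenced).
Sorted by effective date: E (Jan 23, 2021), B (Jun 5, 2021), A (Jan 1, 2023), C (Jan 7, 2023), D (Jul 30, 2023).
Because A would otherwise rank above C, the subordination swaps them.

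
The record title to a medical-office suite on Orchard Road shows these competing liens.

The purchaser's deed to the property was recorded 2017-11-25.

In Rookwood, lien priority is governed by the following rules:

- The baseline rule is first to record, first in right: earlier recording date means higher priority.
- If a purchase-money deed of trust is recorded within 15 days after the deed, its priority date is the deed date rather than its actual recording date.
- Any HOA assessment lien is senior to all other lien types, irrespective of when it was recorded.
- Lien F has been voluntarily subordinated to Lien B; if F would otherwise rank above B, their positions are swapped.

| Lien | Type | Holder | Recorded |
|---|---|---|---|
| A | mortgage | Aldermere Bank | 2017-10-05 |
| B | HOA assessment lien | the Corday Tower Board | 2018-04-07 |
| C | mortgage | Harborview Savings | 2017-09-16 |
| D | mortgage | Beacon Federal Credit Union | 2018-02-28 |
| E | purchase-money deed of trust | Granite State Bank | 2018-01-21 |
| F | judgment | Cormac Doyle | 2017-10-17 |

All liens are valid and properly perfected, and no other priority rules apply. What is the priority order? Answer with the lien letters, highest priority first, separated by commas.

Effective dates after the stated exceptions: E was recorded 57 days after the deed, outside the 15-day window, so it keeps its recording date.
As an HOA assessment lien, B is senior to every other lien.
Ordering the rest by effective date: C (2017-09-16), A (2017-10-05), F (2017-10-17), E (2018-01-21), D (2018-02-28).
Since F is not senior to B, the subordination leaves the order unchanged.

B, C, A, F, E, D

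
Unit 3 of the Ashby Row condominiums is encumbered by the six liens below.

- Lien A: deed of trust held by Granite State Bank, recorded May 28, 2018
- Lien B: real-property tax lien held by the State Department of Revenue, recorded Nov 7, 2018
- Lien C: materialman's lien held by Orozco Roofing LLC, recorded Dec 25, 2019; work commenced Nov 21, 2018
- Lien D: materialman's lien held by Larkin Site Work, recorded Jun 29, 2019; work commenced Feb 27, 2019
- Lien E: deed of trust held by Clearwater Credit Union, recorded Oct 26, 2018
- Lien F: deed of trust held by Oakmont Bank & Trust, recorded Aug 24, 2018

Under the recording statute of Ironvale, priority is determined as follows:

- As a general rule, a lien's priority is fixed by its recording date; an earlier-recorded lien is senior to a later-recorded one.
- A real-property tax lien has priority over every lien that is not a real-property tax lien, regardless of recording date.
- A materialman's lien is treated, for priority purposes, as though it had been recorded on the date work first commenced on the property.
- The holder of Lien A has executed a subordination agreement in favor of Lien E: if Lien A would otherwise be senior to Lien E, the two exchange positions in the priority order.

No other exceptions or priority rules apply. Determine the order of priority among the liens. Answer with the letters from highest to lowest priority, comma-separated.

B, E, F, A, C, D

Effective dates: C relates back to Nov 21, 2018 (work commenced); D relates back to Feb 27, 2019 (work commenced).
As a real-property tax lien, B is senior to every other lien.
The other liens, earliest effective date first: A (May 28, 2018), F (Aug 24, 2018), E (Oct 26, 2018), C (Nov 21, 2018), D (Feb 27, 2019).
Because A would otherwise rank above E, the subordination swaps them.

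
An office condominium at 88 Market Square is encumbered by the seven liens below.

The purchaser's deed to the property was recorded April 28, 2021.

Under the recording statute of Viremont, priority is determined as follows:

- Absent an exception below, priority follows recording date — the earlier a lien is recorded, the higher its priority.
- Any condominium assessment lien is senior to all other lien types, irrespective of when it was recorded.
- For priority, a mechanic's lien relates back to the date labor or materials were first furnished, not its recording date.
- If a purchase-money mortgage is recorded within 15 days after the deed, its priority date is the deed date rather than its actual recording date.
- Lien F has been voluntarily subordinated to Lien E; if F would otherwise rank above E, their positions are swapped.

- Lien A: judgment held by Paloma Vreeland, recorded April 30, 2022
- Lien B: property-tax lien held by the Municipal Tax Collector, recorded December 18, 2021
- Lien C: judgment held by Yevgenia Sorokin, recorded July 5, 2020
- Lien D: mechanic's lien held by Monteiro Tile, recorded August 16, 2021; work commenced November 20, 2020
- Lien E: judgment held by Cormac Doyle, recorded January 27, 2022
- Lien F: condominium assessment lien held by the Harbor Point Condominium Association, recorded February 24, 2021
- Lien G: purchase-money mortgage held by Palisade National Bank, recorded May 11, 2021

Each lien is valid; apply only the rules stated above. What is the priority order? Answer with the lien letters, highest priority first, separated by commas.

E, C, D, G, B, F, A

Effective dates after the stated exceptions: D is treated as recorded November 20, 2020, the work-commencement date; G relates back to the deed date April 28, 2021.
As a condominium assessment lien, F is senior to every other lien.
Remaining liens by effective date: C (July 5, 2020), D (November 20, 2020), G (April 28, 2021), B (December 18, 2021), E (January 27, 2022), A (April 30, 2022).
Because F would otherwise rank above E, the subordination swaps them.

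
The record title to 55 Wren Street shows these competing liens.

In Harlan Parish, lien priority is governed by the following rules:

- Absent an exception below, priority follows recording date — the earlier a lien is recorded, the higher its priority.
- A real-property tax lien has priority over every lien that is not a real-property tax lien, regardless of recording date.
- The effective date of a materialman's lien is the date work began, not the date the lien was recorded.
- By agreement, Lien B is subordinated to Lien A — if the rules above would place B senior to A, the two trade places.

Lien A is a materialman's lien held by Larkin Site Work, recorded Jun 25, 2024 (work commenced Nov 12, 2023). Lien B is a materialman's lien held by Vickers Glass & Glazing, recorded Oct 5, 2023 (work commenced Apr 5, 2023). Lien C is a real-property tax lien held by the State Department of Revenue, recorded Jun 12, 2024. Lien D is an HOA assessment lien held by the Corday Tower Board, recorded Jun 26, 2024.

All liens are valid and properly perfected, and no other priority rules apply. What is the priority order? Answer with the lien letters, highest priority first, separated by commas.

C, A, B, D

First, effective dates: A relates back to Nov 12, 2023 (work commenced); B is treated as recorded Apr 5, 2023, the work-commencement date.
C is a real-property tax lien and takes priority over every other lien.
The other liens, earliest effective date first: B (Apr 5, 2023), A (Nov 12, 2023), D (Jun 26, 2024).
The subordination applies — B was senior to A — so B and A swap.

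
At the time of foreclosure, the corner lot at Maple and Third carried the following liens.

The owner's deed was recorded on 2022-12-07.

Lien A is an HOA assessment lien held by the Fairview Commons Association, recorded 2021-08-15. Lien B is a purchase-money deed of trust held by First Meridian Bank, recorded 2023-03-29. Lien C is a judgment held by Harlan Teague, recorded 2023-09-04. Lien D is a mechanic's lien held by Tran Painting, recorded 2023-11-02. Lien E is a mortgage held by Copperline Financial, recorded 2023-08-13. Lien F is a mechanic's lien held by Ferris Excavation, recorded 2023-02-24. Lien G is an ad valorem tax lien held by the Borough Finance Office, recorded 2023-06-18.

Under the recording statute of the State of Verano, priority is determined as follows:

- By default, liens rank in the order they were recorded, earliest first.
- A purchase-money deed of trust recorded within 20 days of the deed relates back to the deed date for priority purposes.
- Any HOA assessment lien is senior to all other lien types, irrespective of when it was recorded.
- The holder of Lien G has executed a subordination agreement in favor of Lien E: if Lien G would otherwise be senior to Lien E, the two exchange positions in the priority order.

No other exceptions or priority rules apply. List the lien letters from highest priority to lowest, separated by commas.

First, effective dates: B was recorded 112 days after the deed — beyond 20 days — so no relation-back applies.
As an HOA assessment lien, A is senior to every other lien.
Remaining liens by effective date: F (2023-02-24), B (2023-03-29), G (2023-06-18), E (2023-08-13), C (2023-09-04), D (2023-11-02).
Because G would otherwise rank above E, the subordination swaps them.

A, F, B, E, G, C, D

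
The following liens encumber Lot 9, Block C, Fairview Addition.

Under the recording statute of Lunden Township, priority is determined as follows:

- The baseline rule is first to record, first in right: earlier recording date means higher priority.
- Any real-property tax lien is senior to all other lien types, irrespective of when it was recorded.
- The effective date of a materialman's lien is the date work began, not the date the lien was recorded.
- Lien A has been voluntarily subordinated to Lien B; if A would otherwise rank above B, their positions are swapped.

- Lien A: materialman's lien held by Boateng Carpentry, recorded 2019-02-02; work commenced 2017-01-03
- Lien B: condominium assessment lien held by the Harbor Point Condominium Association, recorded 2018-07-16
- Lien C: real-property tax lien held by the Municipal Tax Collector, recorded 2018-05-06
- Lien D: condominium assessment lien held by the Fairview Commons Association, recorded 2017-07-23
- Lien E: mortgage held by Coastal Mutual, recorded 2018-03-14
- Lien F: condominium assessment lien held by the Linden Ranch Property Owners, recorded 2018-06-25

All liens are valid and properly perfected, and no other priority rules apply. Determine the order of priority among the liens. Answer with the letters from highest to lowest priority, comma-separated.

C, B, D, E, F, A

First, effective dates: A's effective date is 2017-01-03, when work began.
As a real-property tax lien, C is senior to every other lien.
Among the remaining liens, by effective date: A (2017-01-03), D (2017-07-23), E (2018-03-14), F (2018-06-25), B (2018-07-16).
Because A would otherwise rank above B, the subordination swaps them.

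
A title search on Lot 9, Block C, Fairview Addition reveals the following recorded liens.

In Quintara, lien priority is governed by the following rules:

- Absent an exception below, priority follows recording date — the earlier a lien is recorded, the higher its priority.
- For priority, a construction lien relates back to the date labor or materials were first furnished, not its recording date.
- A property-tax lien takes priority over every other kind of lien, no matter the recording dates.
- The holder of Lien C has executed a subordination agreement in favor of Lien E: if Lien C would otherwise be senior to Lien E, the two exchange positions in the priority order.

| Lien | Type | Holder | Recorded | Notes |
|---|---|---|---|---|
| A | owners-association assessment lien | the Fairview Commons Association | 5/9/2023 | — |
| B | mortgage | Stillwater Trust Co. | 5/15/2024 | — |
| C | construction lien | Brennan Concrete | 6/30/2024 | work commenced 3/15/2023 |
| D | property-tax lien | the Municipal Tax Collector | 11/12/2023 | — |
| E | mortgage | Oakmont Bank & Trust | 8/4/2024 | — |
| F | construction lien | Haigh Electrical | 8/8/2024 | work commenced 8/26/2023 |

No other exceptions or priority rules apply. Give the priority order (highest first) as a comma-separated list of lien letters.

Effective dates: C is treated as recorded 3/15/2023, the work-commencement date; F relates back to 8/26/2023 (work commenced).
D is a property-tax lien and takes priority over every other lien.
Ordering the rest by effective date: C (3/15/2023), A (5/9/2023), F (8/26/2023), B (5/15/2024), E (8/4/2024).
Because C would otherwise rank above E, the subordination swaps them.

D, E, A, F, B, C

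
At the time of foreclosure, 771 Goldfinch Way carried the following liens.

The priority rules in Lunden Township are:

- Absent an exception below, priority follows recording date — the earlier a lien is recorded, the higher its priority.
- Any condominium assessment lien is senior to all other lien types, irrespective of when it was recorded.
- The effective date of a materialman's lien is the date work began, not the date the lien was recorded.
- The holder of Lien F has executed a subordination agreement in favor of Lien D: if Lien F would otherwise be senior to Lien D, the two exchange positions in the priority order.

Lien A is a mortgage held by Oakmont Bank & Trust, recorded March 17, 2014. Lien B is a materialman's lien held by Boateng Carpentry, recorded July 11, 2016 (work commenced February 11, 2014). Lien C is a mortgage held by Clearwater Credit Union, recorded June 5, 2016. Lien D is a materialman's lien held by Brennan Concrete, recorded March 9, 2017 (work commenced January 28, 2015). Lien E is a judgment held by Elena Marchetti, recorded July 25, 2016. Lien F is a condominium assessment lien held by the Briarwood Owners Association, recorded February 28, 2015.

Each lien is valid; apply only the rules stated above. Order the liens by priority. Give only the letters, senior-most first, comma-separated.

D, B, A, F, C, E

Adjusting effective dates: B is treated as recorded February 11, 2014, the work-commencement date; D's effective date is January 28, 2015, when work began.
F, as a condominium assessment lien, has superpriority and ranks first.
Among the remaining liens, by effective date: B (February 11, 2014), A (March 17, 2014), D (January 28, 2015), C (June 5, 2016), E (July 25, 2016).
Because F would otherwise rank above D, the subordination swaps them.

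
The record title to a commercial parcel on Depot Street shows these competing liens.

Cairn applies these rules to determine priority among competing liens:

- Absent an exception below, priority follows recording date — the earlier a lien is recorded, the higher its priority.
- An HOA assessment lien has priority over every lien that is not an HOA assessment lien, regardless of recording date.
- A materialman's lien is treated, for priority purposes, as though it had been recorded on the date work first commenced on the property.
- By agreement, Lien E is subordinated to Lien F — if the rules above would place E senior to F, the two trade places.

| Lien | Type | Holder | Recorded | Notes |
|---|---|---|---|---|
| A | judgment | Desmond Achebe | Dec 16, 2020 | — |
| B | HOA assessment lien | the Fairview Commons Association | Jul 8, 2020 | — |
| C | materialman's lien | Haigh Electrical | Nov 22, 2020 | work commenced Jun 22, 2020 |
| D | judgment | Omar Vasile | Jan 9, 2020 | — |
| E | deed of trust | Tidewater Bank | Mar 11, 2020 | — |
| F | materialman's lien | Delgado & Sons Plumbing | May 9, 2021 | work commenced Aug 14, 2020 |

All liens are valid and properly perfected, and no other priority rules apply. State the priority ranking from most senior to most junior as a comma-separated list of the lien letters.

B, D, F, C, E, A

First, effective dates: C relates back to Jun 22, 2020 (work commenced); F's effective date is Aug 14, 2020, when work began.
B is an HOA assessment lien, so it outranks all other liens regardless of date.
The other liens, earliest effective date first: D (Jan 9, 2020), E (Mar 11, 2020), C (Jun 22, 2020), F (Aug 14, 2020), A (Dec 16, 2020).
Because E would otherwise rank above F, the subordination swaps them.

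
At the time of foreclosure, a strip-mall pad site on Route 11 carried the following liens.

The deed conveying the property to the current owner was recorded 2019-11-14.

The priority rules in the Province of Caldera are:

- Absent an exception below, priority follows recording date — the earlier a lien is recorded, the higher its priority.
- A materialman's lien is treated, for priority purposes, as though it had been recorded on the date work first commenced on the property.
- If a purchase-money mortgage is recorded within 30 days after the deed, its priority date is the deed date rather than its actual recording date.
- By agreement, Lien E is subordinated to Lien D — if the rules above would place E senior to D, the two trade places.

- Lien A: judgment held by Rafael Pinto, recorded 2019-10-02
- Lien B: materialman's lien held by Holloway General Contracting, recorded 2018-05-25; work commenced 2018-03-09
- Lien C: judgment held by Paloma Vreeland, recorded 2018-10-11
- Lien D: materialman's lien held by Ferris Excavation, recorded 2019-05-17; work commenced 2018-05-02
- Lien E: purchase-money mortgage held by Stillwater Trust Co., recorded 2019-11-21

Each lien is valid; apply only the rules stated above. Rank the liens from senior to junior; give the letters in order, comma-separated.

B, D, C, A, E

Effective dates after the stated exceptions: B's effective date is 2018-03-09, when work began; D's effective date is 2018-05-02, when work began; E relates back to the deed date 2019-11-14.
By effective date, earliest first: B (2018-03-09), D (2018-05-02), C (2018-10-11), A (2019-10-02), E (2019-11-14).
Since E is not senior to D, the subordination leaves the order unchanged.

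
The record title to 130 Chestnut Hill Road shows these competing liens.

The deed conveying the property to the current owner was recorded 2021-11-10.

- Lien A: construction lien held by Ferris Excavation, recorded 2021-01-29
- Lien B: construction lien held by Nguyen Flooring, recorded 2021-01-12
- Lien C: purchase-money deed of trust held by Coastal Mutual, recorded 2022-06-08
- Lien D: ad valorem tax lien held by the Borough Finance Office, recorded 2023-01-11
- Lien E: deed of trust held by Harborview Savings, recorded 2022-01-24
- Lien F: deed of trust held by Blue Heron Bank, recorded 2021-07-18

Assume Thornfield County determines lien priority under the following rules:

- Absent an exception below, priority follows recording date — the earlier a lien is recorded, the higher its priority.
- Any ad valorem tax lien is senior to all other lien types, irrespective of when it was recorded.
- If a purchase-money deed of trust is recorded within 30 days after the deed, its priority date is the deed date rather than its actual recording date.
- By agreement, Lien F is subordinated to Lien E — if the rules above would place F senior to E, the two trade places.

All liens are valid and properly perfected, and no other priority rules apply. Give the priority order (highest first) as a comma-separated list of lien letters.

D, B, A, E, F, C

First, effective dates: C was recorded 210 days after the deed, outside the 30-day window, so it keeps its recording date.
D is an ad valorem tax lien, so it outranks all other liens regardless of date.
Remaining liens by effective date: B (2021-01-12), A (2021-01-29), F (2021-07-18), E (2022-01-24), C (2022-06-08).
Because F would otherwise rank above E, the subordination swaps them.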